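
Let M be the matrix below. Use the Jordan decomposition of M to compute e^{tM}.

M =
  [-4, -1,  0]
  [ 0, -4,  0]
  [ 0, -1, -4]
e^{tM} =
  [exp(-4*t), -t*exp(-4*t), 0]
  [0, exp(-4*t), 0]
  [0, -t*exp(-4*t), exp(-4*t)]

Strategy: write M = P · J · P⁻¹ where J is a Jordan canonical form, so e^{tM} = P · e^{tJ} · P⁻¹, and e^{tJ} can be computed block-by-block.

M has Jordan form
J =
  [-4,  1,  0]
  [ 0, -4,  0]
  [ 0,  0, -4]
(up to reordering of blocks).

Per-block formulas:
  For a 1×1 block at λ = -4: exp(t · [-4]) = [e^(-4t)].
  For a 2×2 Jordan block J_2(-4): exp(t · J_2(-4)) = e^(-4t)·(I + t·N), where N is the 2×2 nilpotent shift.

After assembling e^{tJ} and conjugating by P, we get:

e^{tM} =
  [exp(-4*t), -t*exp(-4*t), 0]
  [0, exp(-4*t), 0]
  [0, -t*exp(-4*t), exp(-4*t)]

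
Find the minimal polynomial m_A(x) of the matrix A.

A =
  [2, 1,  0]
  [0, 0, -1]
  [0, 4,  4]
x^3 - 6*x^2 + 12*x - 8

The characteristic polynomial is χ_A(x) = (x - 2)^3, so the eigenvalues are known. The minimal polynomial is
  m_A(x) = Π_λ (x − λ)^{k_λ}
where k_λ is the size of the *largest* Jordan block for λ (equivalently, the smallest k with (A − λI)^k v = 0 for every generalised eigenvector v of λ).

  λ = 2: largest Jordan block has size 3, contributing (x − 2)^3

So m_A(x) = (x - 2)^3 = x^3 - 6*x^2 + 12*x - 8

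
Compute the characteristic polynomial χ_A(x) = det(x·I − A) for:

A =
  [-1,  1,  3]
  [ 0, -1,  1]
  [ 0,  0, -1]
x^3 + 3*x^2 + 3*x + 1

Expanding det(x·I − A) (e.g. by cofactor expansion or by noting that A is similar to its Jordan form J, which has the same characteristic polynomial as A) gives
  χ_A(x) = x^3 + 3*x^2 + 3*x + 1
which factors as (x + 1)^3. The eigenvalues (with algebraic multiplicities) are λ = -1 with multiplicity 3.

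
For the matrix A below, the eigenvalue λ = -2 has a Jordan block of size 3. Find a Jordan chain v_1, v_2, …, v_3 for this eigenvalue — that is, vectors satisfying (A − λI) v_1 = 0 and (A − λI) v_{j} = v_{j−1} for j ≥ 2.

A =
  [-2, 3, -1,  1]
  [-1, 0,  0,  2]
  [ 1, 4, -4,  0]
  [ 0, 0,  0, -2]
A Jordan chain for λ = -2 of length 3:
v_1 = (-4, -2, -6, 0)ᵀ
v_2 = (0, -1, 1, 0)ᵀ
v_3 = (1, 0, 0, 0)ᵀ

Let N = A − (-2)·I. We want v_3 with N^3 v_3 = 0 but N^2 v_3 ≠ 0; then v_{j-1} := N · v_j for j = 3, …, 2.

Pick v_3 = (1, 0, 0, 0)ᵀ.
Then v_2 = N · v_3 = (0, -1, 1, 0)ᵀ.
Then v_1 = N · v_2 = (-4, -2, -6, 0)ᵀ.

Sanity check: (A − (-2)·I) v_1 = (0, 0, 0, 0)ᵀ = 0. ✓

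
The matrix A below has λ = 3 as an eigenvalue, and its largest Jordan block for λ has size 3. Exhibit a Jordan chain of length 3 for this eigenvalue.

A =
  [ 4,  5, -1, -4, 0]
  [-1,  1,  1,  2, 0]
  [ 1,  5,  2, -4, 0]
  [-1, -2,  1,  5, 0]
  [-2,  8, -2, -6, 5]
A Jordan chain for λ = 3 of length 3:
v_1 = (3, 0, 3, 0, 6)ᵀ
v_2 = (-9, 3, -9, 3, -18)ᵀ
v_3 = (1, -2, 0, 0, 0)ᵀ

Let N = A − (3)·I. We want v_3 with N^3 v_3 = 0 but N^2 v_3 ≠ 0; then v_{j-1} := N · v_j for j = 3, …, 2.

Pick v_3 = (1, -2, 0, 0, 0)ᵀ.
Then v_2 = N · v_3 = (-9, 3, -9, 3, -18)ᵀ.
Then v_1 = N · v_2 = (3, 0, 3, 0, 6)ᵀ.

Sanity check: (A − (3)·I) v_1 = (0, 0, 0, 0, 0)ᵀ = 0. ✓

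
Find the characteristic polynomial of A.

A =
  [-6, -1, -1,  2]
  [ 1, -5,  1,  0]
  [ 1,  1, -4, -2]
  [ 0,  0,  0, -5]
x^4 + 20*x^3 + 150*x^2 + 500*x + 625

Expanding det(x·I − A) (e.g. by cofactor expansion or by noting that A is similar to its Jordan form J, which has the same characteristic polynomial as A) gives
  χ_A(x) = x^4 + 20*x^3 + 150*x^2 + 500*x + 625
which factors as (x + 5)^4. The eigenvalues (with algebraic multiplicities) are λ = -5 with multiplicity 4.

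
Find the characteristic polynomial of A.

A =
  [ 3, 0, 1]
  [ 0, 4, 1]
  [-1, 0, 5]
x^3 - 12*x^2 + 48*x - 64

Expanding det(x·I − A) (e.g. by cofactor expansion or by noting that A is similar to its Jordan form J, which has the same characteristic polynomial as A) gives
  χ_A(x) = x^3 - 12*x^2 + 48*x - 64
which factors as (x - 4)^3. The eigenvalues (with algebraic multiplicities) are λ = 4 with multiplicity 3.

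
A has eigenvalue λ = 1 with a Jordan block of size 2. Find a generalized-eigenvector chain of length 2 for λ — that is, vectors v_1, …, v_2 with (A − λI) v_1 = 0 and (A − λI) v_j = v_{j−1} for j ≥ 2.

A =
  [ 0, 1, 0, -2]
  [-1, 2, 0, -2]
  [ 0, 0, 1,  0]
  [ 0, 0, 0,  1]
A Jordan chain for λ = 1 of length 2:
v_1 = (-1, -1, 0, 0)ᵀ
v_2 = (1, 0, 0, 0)ᵀ

Let N = A − (1)·I. We want v_2 with N^2 v_2 = 0 but N^1 v_2 ≠ 0; then v_{j-1} := N · v_j for j = 2, …, 2.

Pick v_2 = (1, 0, 0, 0)ᵀ.
Then v_1 = N · v_2 = (-1, -1, 0, 0)ᵀ.

Sanity check: (A − (1)·I) v_1 = (0, 0, 0, 0)ᵀ = 0. ✓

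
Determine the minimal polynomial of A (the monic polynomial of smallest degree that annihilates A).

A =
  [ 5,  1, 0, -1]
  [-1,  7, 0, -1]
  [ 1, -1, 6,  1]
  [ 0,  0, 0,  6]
x^2 - 12*x + 36

The characteristic polynomial is χ_A(x) = (x - 6)^4, so the eigenvalues are known. The minimal polynomial is
  m_A(x) = Π_λ (x − λ)^{k_λ}
where k_λ is the size of the *largest* Jordan block for λ (equivalently, the smallest k with (A − λI)^k v = 0 for every generalised eigenvector v of λ).

  λ = 6: largest Jordan block has size 2, contributing (x − 6)^2

So m_A(x) = (x - 6)^2 = x^2 - 12*x + 36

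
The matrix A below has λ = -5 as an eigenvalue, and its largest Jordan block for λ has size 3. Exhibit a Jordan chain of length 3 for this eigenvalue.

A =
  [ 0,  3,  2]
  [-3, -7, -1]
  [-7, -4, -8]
A Jordan chain for λ = -5 of length 3:
v_1 = (2, -2, -2)ᵀ
v_2 = (5, -3, -7)ᵀ
v_3 = (1, 0, 0)ᵀ

Let N = A − (-5)·I. We want v_3 with N^3 v_3 = 0 but N^2 v_3 ≠ 0; then v_{j-1} := N · v_j for j = 3, …, 2.

Pick v_3 = (1, 0, 0)ᵀ.
Then v_2 = N · v_3 = (5, -3, -7)ᵀ.
Then v_1 = N · v_2 = (2, -2, -2)ᵀ.

Sanity check: (A − (-5)·I) v_1 = (0, 0, 0)ᵀ = 0. ✓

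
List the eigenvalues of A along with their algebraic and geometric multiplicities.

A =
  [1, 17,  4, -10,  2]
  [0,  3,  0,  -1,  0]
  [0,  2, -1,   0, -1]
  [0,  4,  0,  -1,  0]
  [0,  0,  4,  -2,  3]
λ = 1: alg = 5, geom = 2

Step 1 — factor the characteristic polynomial to read off the algebraic multiplicities:
  χ_A(x) = (x - 1)^5

Step 2 — compute geometric multiplicities via the rank-nullity identity g(λ) = n − rank(A − λI):
  rank(A − (1)·I) = 3, so dim ker(A − (1)·I) = n − 3 = 2

Summary:
  λ = 1: algebraic multiplicity = 5, geometric multiplicity = 2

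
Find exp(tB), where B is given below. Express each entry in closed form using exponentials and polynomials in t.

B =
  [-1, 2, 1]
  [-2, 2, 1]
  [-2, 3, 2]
e^{tB} =
  [-t^2*exp(t) - 2*t*exp(t) + exp(t), t^2*exp(t)/2 + 2*t*exp(t), t^2*exp(t)/2 + t*exp(t)]
  [-2*t*exp(t), t*exp(t) + exp(t), t*exp(t)]
  [-2*t^2*exp(t) - 2*t*exp(t), t^2*exp(t) + 3*t*exp(t), t^2*exp(t) + t*exp(t) + exp(t)]

Strategy: write B = P · J · P⁻¹ where J is a Jordan canonical form, so e^{tB} = P · e^{tJ} · P⁻¹, and e^{tJ} can be computed block-by-block.

B has Jordan form
J =
  [1, 1, 0]
  [0, 1, 1]
  [0, 0, 1]
(up to reordering of blocks).

Per-block formulas:
  For a 3×3 Jordan block J_3(1): exp(t · J_3(1)) = e^(1t)·(I + t·N + (t^2/2)·N^2), where N is the 3×3 nilpotent shift.

After assembling e^{tJ} and conjugating by P, we get:

e^{tB} =
  [-t^2*exp(t) - 2*t*exp(t) + exp(t), t^2*exp(t)/2 + 2*t*exp(t), t^2*exp(t)/2 + t*exp(t)]
  [-2*t*exp(t), t*exp(t) + exp(t), t*exp(t)]
  [-2*t^2*exp(t) - 2*t*exp(t), t^2*exp(t) + 3*t*exp(t), t^2*exp(t) + t*exp(t) + exp(t)]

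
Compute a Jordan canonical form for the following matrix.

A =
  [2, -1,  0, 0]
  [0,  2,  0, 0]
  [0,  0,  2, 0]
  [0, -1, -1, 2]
J_2(2) ⊕ J_2(2)

The characteristic polynomial is
  det(x·I − A) = x^4 - 8*x^3 + 24*x^2 - 32*x + 16 = (x - 2)^4

Eigenvalues and multiplicities (the geometric multiplicity of λ is n − rank(A − λI), which equals the number of Jordan blocks for λ):
  λ = 2: algebraic multiplicity = 4, geometric multiplicity = 2

Determining the block sizes for each eigenvalue:
  λ = 2: with am = 4 and gm = 2, the partition is not yet determined (e.g. several partitions of 4 into 2 parts exist). Let N = A − (2)·I. Computing rank(N^1) = 2, rank(N^2) = 0; the number of blocks of size ≥ j is rank(N^{j−1}) − rank(N^j), giving [2, 2]. So we have 2 block(s) of size 2 → block sizes [2, 2]

Assembling the blocks gives a Jordan form
J =
  [2, 1, 0, 0]
  [0, 2, 0, 0]
  [0, 0, 2, 1]
  [0, 0, 0, 2]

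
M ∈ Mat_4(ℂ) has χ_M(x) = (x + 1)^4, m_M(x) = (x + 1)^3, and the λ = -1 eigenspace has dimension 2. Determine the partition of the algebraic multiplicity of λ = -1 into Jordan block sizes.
Block sizes for λ = -1: [3, 1]

Step 1 — from the characteristic polynomial, algebraic multiplicity of λ = -1 is 4. From dim ker(M − (-1)·I) = 2, there are exactly 2 Jordan blocks for λ = -1.
Step 2 — from the minimal polynomial, the factor (x + 1)^3 tells us the largest block for λ = -1 has size 3.
Step 3 — with total size 4, 2 blocks, and largest block 3, the block sizes (in nonincreasing order) are [3, 1].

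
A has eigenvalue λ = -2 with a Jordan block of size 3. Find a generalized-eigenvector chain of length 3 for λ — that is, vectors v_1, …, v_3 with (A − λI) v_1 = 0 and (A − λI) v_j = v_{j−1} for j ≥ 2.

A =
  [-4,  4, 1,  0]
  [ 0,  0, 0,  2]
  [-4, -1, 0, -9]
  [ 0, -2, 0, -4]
A Jordan chain for λ = -2 of length 3:
v_1 = (-1, 0, -2, 0)ᵀ
v_2 = (4, 2, -1, -2)ᵀ
v_3 = (0, 1, 0, 0)ᵀ

Let N = A − (-2)·I. We want v_3 with N^3 v_3 = 0 but N^2 v_3 ≠ 0; then v_{j-1} := N · v_j for j = 3, …, 2.

Pick v_3 = (0, 1, 0, 0)ᵀ.
Then v_2 = N · v_3 = (4, 2, -1, -2)ᵀ.
Then v_1 = N · v_2 = (-1, 0, -2, 0)ᵀ.

Sanity check: (A − (-2)·I) v_1 = (0, 0, 0, 0)ᵀ = 0. ✓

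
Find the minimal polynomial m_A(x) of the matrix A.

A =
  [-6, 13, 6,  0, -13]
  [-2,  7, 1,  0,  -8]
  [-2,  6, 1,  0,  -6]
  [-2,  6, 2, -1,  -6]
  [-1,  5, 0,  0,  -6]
x^3 + 3*x^2 + 3*x + 1

The characteristic polynomial is χ_A(x) = (x + 1)^5, so the eigenvalues are known. The minimal polynomial is
  m_A(x) = Π_λ (x − λ)^{k_λ}
where k_λ is the size of the *largest* Jordan block for λ (equivalently, the smallest k with (A − λI)^k v = 0 for every generalised eigenvector v of λ).

  λ = -1: largest Jordan block has size 3, contributing (x + 1)^3

So m_A(x) = (x + 1)^3 = x^3 + 3*x^2 + 3*x + 1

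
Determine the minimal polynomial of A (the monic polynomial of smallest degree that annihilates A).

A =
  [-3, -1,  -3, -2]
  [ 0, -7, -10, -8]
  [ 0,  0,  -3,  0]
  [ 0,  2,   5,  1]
x^2 + 6*x + 9

The characteristic polynomial is χ_A(x) = (x + 3)^4, so the eigenvalues are known. The minimal polynomial is
  m_A(x) = Π_λ (x − λ)^{k_λ}
where k_λ is the size of the *largest* Jordan block for λ (equivalently, the smallest k with (A − λI)^k v = 0 for every generalised eigenvector v of λ).

  λ = -3: largest Jordan block has size 2, contributing (x + 3)^2

So m_A(x) = (x + 3)^2 = x^2 + 6*x + 9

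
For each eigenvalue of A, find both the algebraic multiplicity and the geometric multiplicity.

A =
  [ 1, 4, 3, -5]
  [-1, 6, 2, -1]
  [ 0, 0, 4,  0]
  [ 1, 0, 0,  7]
λ = 4: alg = 3, geom = 1; λ = 6: alg = 1, geom = 1

Step 1 — factor the characteristic polynomial to read off the algebraic multiplicities:
  χ_A(x) = (x - 6)*(x - 4)^3

Step 2 — compute geometric multiplicities via the rank-nullity identity g(λ) = n − rank(A − λI):
  rank(A − (4)·I) = 3, so dim ker(A − (4)·I) = n − 3 = 1
  rank(A − (6)·I) = 3, so dim ker(A − (6)·I) = n − 3 = 1

Summary:
  λ = 4: algebraic multiplicity = 3, geometric multiplicity = 1
  λ = 6: algebraic multiplicity = 1, geometric multiplicity = 1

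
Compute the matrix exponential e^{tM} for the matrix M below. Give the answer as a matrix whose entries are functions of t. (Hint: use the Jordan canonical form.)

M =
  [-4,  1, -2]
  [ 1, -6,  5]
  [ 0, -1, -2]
e^{tM} =
  [t^2*exp(-4*t)/2 + exp(-4*t), t*exp(-4*t), t^2*exp(-4*t)/2 - 2*t*exp(-4*t)]
  [-t^2*exp(-4*t) + t*exp(-4*t), -2*t*exp(-4*t) + exp(-4*t), -t^2*exp(-4*t) + 5*t*exp(-4*t)]
  [-t^2*exp(-4*t)/2, -t*exp(-4*t), -t^2*exp(-4*t)/2 + 2*t*exp(-4*t) + exp(-4*t)]

Strategy: write M = P · J · P⁻¹ where J is a Jordan canonical form, so e^{tM} = P · e^{tJ} · P⁻¹, and e^{tJ} can be computed block-by-block.

M has Jordan form
J =
  [-4,  1,  0]
  [ 0, -4,  1]
  [ 0,  0, -4]
(up to reordering of blocks).

Per-block formulas:
  For a 3×3 Jordan block J_3(-4): exp(t · J_3(-4)) = e^(-4t)·(I + t·N + (t^2/2)·N^2), where N is the 3×3 nilpotent shift.

After assembling e^{tJ} and conjugating by P, we get:

e^{tM} =
  [t^2*exp(-4*t)/2 + exp(-4*t), t*exp(-4*t), t^2*exp(-4*t)/2 - 2*t*exp(-4*t)]
  [-t^2*exp(-4*t) + t*exp(-4*t), -2*t*exp(-4*t) + exp(-4*t), -t^2*exp(-4*t) + 5*t*exp(-4*t)]
  [-t^2*exp(-4*t)/2, -t*exp(-4*t), -t^2*exp(-4*t)/2 + 2*t*exp(-4*t) + exp(-4*t)]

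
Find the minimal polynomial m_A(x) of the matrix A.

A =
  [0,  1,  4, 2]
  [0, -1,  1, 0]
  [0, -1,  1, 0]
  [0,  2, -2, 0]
x^3

The characteristic polynomial is χ_A(x) = x^4, so the eigenvalues are known. The minimal polynomial is
  m_A(x) = Π_λ (x − λ)^{k_λ}
where k_λ is the size of the *largest* Jordan block for λ (equivalently, the smallest k with (A − λI)^k v = 0 for every generalised eigenvector v of λ).

  λ = 0: largest Jordan block has size 3, contributing (x − 0)^3

So m_A(x) = x^3 = x^3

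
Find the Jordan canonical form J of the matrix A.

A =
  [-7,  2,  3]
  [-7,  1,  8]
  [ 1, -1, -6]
J_3(-4)

The characteristic polynomial is
  det(x·I − A) = x^3 + 12*x^2 + 48*x + 64 = (x + 4)^3

Eigenvalues and multiplicities (the geometric multiplicity of λ is n − rank(A − λI), which equals the number of Jordan blocks for λ):
  λ = -4: algebraic multiplicity = 3, geometric multiplicity = 1

Determining the block sizes for each eigenvalue:
  λ = -4: one block (gm = 1), so the single block has size am = 3 → block sizes [3]

Assembling the blocks gives a Jordan form
J =
  [-4,  1,  0]
  [ 0, -4,  1]
  [ 0,  0, -4]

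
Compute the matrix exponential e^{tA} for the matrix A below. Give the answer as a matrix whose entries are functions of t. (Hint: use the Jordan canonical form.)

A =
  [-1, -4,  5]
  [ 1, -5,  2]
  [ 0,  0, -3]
e^{tA} =
  [2*t*exp(-3*t) + exp(-3*t), -4*t*exp(-3*t), t^2*exp(-3*t) + 5*t*exp(-3*t)]
  [t*exp(-3*t), -2*t*exp(-3*t) + exp(-3*t), t^2*exp(-3*t)/2 + 2*t*exp(-3*t)]
  [0, 0, exp(-3*t)]

Strategy: write A = P · J · P⁻¹ where J is a Jordan canonical form, so e^{tA} = P · e^{tJ} · P⁻¹, and e^{tJ} can be computed block-by-block.

A has Jordan form
J =
  [-3,  1,  0]
  [ 0, -3,  1]
  [ 0,  0, -3]
(up to reordering of blocks).

Per-block formulas:
  For a 3×3 Jordan block J_3(-3): exp(t · J_3(-3)) = e^(-3t)·(I + t·N + (t^2/2)·N^2), where N is the 3×3 nilpotent shift.

After assembling e^{tJ} and conjugating by P, we get:

e^{tA} =
  [2*t*exp(-3*t) + exp(-3*t), -4*t*exp(-3*t), t^2*exp(-3*t) + 5*t*exp(-3*t)]
  [t*exp(-3*t), -2*t*exp(-3*t) + exp(-3*t), t^2*exp(-3*t)/2 + 2*t*exp(-3*t)]
  [0, 0, exp(-3*t)]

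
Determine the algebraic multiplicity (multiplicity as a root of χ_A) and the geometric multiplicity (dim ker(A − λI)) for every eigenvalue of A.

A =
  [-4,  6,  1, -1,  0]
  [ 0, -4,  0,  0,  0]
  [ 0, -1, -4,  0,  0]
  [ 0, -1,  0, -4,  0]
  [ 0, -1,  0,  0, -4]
λ = -4: alg = 5, geom = 3

Step 1 — factor the characteristic polynomial to read off the algebraic multiplicities:
  χ_A(x) = (x + 4)^5

Step 2 — compute geometric multiplicities via the rank-nullity identity g(λ) = n − rank(A − λI):
  rank(A − (-4)·I) = 2, so dim ker(A − (-4)·I) = n − 2 = 3

Summary:
  λ = -4: algebraic multiplicity = 5, geometric multiplicity = 3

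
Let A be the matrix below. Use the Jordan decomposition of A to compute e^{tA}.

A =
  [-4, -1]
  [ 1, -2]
e^{tA} =
  [-t*exp(-3*t) + exp(-3*t), -t*exp(-3*t)]
  [t*exp(-3*t), t*exp(-3*t) + exp(-3*t)]

Strategy: write A = P · J · P⁻¹ where J is a Jordan canonical form, so e^{tA} = P · e^{tJ} · P⁻¹, and e^{tJ} can be computed block-by-block.

A has Jordan form
J =
  [-3,  1]
  [ 0, -3]
(up to reordering of blocks).

Per-block formulas:
  For a 2×2 Jordan block J_2(-3): exp(t · J_2(-3)) = e^(-3t)·(I + t·N), where N is the 2×2 nilpotent shift.

After assembling e^{tJ} and conjugating by P, we get:

e^{tA} =
  [-t*exp(-3*t) + exp(-3*t), -t*exp(-3*t)]
  [t*exp(-3*t), t*exp(-3*t) + exp(-3*t)]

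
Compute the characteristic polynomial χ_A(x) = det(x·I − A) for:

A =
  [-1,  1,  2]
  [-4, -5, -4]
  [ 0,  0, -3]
x^3 + 9*x^2 + 27*x + 27

Expanding det(x·I − A) (e.g. by cofactor expansion or by noting that A is similar to its Jordan form J, which has the same characteristic polynomial as A) gives
  χ_A(x) = x^3 + 9*x^2 + 27*x + 27
which factors as (x + 3)^3. The eigenvalues (with algebraic multiplicities) are λ = -3 with multiplicity 3.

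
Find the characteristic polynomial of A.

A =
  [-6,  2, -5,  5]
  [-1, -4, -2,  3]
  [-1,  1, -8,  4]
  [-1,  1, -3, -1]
x^4 + 19*x^3 + 135*x^2 + 425*x + 500

Expanding det(x·I − A) (e.g. by cofactor expansion or by noting that A is similar to its Jordan form J, which has the same characteristic polynomial as A) gives
  χ_A(x) = x^4 + 19*x^3 + 135*x^2 + 425*x + 500
which factors as (x + 4)*(x + 5)^3. The eigenvalues (with algebraic multiplicities) are λ = -5 with multiplicity 3, λ = -4 with multiplicity 1.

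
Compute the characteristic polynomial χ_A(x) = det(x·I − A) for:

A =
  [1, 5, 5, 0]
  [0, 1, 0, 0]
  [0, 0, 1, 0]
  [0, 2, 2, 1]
x^4 - 4*x^3 + 6*x^2 - 4*x + 1

Expanding det(x·I − A) (e.g. by cofactor expansion or by noting that A is similar to its Jordan form J, which has the same characteristic polynomial as A) gives
  χ_A(x) = x^4 - 4*x^3 + 6*x^2 - 4*x + 1
which factors as (x - 1)^4. The eigenvalues (with algebraic multiplicities) are λ = 1 with multiplicity 4.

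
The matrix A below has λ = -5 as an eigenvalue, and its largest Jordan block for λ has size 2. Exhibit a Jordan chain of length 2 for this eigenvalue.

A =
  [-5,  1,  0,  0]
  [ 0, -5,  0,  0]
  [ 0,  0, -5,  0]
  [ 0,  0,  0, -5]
A Jordan chain for λ = -5 of length 2:
v_1 = (1, 0, 0, 0)ᵀ
v_2 = (0, 1, 0, 0)ᵀ

Let N = A − (-5)·I. We want v_2 with N^2 v_2 = 0 but N^1 v_2 ≠ 0; then v_{j-1} := N · v_j for j = 2, …, 2.

Pick v_2 = (0, 1, 0, 0)ᵀ.
Then v_1 = N · v_2 = (1, 0, 0, 0)ᵀ.

Sanity check: (A − (-5)·I) v_1 = (0, 0, 0, 0)ᵀ = 0. ✓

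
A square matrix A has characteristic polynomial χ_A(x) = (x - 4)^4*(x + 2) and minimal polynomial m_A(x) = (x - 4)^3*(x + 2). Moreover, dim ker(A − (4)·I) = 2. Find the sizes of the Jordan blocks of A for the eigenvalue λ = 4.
Block sizes for λ = 4: [3, 1]

Step 1 — from the characteristic polynomial, algebraic multiplicity of λ = 4 is 4. From dim ker(A − (4)·I) = 2, there are exactly 2 Jordan blocks for λ = 4.
Step 2 — from the minimal polynomial, the factor (x − 4)^3 tells us the largest block for λ = 4 has size 3.
Step 3 — with total size 4, 2 blocks, and largest block 3, the block sizes (in nonincreasing order) are [3, 1].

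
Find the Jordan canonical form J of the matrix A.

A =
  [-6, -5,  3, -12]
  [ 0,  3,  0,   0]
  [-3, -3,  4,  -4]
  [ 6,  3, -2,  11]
J_2(3) ⊕ J_2(3)

The characteristic polynomial is
  det(x·I − A) = x^4 - 12*x^3 + 54*x^2 - 108*x + 81 = (x - 3)^4

Eigenvalues and multiplicities (the geometric multiplicity of λ is n − rank(A − λI), which equals the number of Jordan blocks for λ):
  λ = 3: algebraic multiplicity = 4, geometric multiplicity = 2

Determining the block sizes for each eigenvalue:
  λ = 3: with am = 4 and gm = 2, the partition is not yet determined (e.g. several partitions of 4 into 2 parts exist). Let N = A − (3)·I. Computing rank(N^1) = 2, rank(N^2) = 0; the number of blocks of size ≥ j is rank(N^{j−1}) − rank(N^j), giving [2, 2]. So we have 2 block(s) of size 2 → block sizes [2, 2]

Assembling the blocks gives a Jordan form
J =
  [3, 1, 0, 0]
  [0, 3, 0, 0]
  [0, 0, 3, 1]
  [0, 0, 0, 3]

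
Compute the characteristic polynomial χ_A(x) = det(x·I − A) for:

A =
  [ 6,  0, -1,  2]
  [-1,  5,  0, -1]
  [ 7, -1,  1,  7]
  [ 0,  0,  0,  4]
x^4 - 16*x^3 + 96*x^2 - 256*x + 256

Expanding det(x·I − A) (e.g. by cofactor expansion or by noting that A is similar to its Jordan form J, which has the same characteristic polynomial as A) gives
  χ_A(x) = x^4 - 16*x^3 + 96*x^2 - 256*x + 256
which factors as (x - 4)^4. The eigenvalues (with algebraic multiplicities) are λ = 4 with multiplicity 4.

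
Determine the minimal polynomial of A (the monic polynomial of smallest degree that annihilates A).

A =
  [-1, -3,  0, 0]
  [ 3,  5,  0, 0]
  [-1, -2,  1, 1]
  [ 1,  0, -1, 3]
x^3 - 6*x^2 + 12*x - 8

The characteristic polynomial is χ_A(x) = (x - 2)^4, so the eigenvalues are known. The minimal polynomial is
  m_A(x) = Π_λ (x − λ)^{k_λ}
where k_λ is the size of the *largest* Jordan block for λ (equivalently, the smallest k with (A − λI)^k v = 0 for every generalised eigenvector v of λ).

  λ = 2: largest Jordan block has size 3, contributing (x − 2)^3

So m_A(x) = (x - 2)^3 = x^3 - 6*x^2 + 12*x - 8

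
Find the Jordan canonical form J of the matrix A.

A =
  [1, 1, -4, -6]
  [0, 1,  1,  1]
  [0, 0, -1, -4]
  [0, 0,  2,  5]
J_3(1) ⊕ J_1(3)

The characteristic polynomial is
  det(x·I − A) = x^4 - 6*x^3 + 12*x^2 - 10*x + 3 = (x - 3)*(x - 1)^3

Eigenvalues and multiplicities (the geometric multiplicity of λ is n − rank(A − λI), which equals the number of Jordan blocks for λ):
  λ = 1: algebraic multiplicity = 3, geometric multiplicity = 1
  λ = 3: algebraic multiplicity = 1, geometric multiplicity = 1

Determining the block sizes for each eigenvalue:
  λ = 1: one block (gm = 1), so the single block has size am = 3 → block sizes [3]
  λ = 3: one block (gm = 1), so the single block has size am = 1 → block sizes [1]

Assembling the blocks gives a Jordan form
J =
  [1, 1, 0, 0]
  [0, 1, 1, 0]
  [0, 0, 1, 0]
  [0, 0, 0, 3]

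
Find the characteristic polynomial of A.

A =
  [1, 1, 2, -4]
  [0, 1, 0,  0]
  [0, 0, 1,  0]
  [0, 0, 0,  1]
x^4 - 4*x^3 + 6*x^2 - 4*x + 1

Expanding det(x·I − A) (e.g. by cofactor expansion or by noting that A is similar to its Jordan form J, which has the same characteristic polynomial as A) gives
  χ_A(x) = x^4 - 4*x^3 + 6*x^2 - 4*x + 1
which factors as (x - 1)^4. The eigenvalues (with algebraic multiplicities) are λ = 1 with multiplicity 4.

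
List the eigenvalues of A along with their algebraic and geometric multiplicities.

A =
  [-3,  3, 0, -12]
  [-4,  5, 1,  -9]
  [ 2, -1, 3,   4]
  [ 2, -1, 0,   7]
λ = 3: alg = 4, geom = 2

Step 1 — factor the characteristic polynomial to read off the algebraic multiplicities:
  χ_A(x) = (x - 3)^4

Step 2 — compute geometric multiplicities via the rank-nullity identity g(λ) = n − rank(A − λI):
  rank(A − (3)·I) = 2, so dim ker(A − (3)·I) = n − 2 = 2

Summary:
  λ = 3: algebraic multiplicity = 4, geometric multiplicity = 2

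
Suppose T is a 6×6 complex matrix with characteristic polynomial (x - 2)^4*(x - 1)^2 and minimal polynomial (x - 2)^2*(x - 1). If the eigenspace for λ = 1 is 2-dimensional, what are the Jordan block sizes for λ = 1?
Block sizes for λ = 1: [1, 1]

Step 1 — from the characteristic polynomial, algebraic multiplicity of λ = 1 is 2. From dim ker(T − (1)·I) = 2, there are exactly 2 Jordan blocks for λ = 1.
Step 2 — from the minimal polynomial, the factor (x − 1) tells us the largest block for λ = 1 has size 1.
Step 3 — with total size 2, 2 blocks, and largest block 1, the block sizes (in nonincreasing order) are [1, 1].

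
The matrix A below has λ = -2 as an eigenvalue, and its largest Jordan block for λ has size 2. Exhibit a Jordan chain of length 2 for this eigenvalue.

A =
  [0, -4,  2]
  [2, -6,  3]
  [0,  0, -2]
A Jordan chain for λ = -2 of length 2:
v_1 = (2, 1, 0)ᵀ
v_2 = (2, 0, -1)ᵀ

Let N = A − (-2)·I. We want v_2 with N^2 v_2 = 0 but N^1 v_2 ≠ 0; then v_{j-1} := N · v_j for j = 2, …, 2.

Pick v_2 = (2, 0, -1)ᵀ.
Then v_1 = N · v_2 = (2, 1, 0)ᵀ.

Sanity check: (A − (-2)·I) v_1 = (0, 0, 0)ᵀ = 0. ✓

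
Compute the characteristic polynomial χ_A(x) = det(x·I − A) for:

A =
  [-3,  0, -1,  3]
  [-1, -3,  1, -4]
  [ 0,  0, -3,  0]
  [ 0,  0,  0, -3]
x^4 + 12*x^3 + 54*x^2 + 108*x + 81

Expanding det(x·I − A) (e.g. by cofactor expansion or by noting that A is similar to its Jordan form J, which has the same characteristic polynomial as A) gives
  χ_A(x) = x^4 + 12*x^3 + 54*x^2 + 108*x + 81
which factors as (x + 3)^4. The eigenvalues (with algebraic multiplicities) are λ = -3 with multiplicity 4.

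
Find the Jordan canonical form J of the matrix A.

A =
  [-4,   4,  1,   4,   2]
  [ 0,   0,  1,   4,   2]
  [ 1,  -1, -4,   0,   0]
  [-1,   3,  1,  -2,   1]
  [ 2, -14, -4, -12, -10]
J_3(-4) ⊕ J_2(-4)

The characteristic polynomial is
  det(x·I − A) = x^5 + 20*x^4 + 160*x^3 + 640*x^2 + 1280*x + 1024 = (x + 4)^5

Eigenvalues and multiplicities (the geometric multiplicity of λ is n − rank(A − λI), which equals the number of Jordan blocks for λ):
  λ = -4: algebraic multiplicity = 5, geometric multiplicity = 2

Determining the block sizes for each eigenvalue:
  λ = -4: with am = 5 and gm = 2, the partition is not yet determined (e.g. several partitions of 5 into 2 parts exist). Let N = A − (-4)·I. Computing rank(N^1) = 3, rank(N^2) = 1, rank(N^3) = 0; the number of blocks of size ≥ j is rank(N^{j−1}) − rank(N^j), giving [2, 2, 1]. So we have 1 block(s) of size 3, 1 block(s) of size 2 → block sizes [3, 2]

Assembling the blocks gives a Jordan form
J =
  [-4,  1,  0,  0,  0]
  [ 0, -4,  1,  0,  0]
  [ 0,  0, -4,  0,  0]
  [ 0,  0,  0, -4,  1]
  [ 0,  0,  0,  0, -4]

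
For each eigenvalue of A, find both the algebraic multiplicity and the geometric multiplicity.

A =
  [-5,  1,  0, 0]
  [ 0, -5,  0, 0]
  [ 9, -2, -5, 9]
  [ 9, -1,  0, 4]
λ = -5: alg = 3, geom = 2; λ = 4: alg = 1, geom = 1

Step 1 — factor the characteristic polynomial to read off the algebraic multiplicities:
  χ_A(x) = (x - 4)*(x + 5)^3

Step 2 — compute geometric multiplicities via the rank-nullity identity g(λ) = n − rank(A − λI):
  rank(A − (-5)·I) = 2, so dim ker(A − (-5)·I) = n − 2 = 2
  rank(A − (4)·I) = 3, so dim ker(A − (4)·I) = n − 3 = 1

Summary:
  λ = -5: algebraic multiplicity = 3, geometric multiplicity = 2
  λ = 4: algebraic multiplicity = 1, geometric multiplicity = 1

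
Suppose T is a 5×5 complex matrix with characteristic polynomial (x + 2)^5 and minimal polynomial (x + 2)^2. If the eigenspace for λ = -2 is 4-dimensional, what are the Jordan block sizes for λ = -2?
Block sizes for λ = -2: [2, 1, 1, 1]

Step 1 — from the characteristic polynomial, algebraic multiplicity of λ = -2 is 5. From dim ker(T − (-2)·I) = 4, there are exactly 4 Jordan blocks for λ = -2.
Step 2 — from the minimal polynomial, the factor (x + 2)^2 tells us the largest block for λ = -2 has size 2.
Step 3 — with total size 5, 4 blocks, and largest block 2, the block sizes (in nonincreasing order) are [2, 1, 1, 1].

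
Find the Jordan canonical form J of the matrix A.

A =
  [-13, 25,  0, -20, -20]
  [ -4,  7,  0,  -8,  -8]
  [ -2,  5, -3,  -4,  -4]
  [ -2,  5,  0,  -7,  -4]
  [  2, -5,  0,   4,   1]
J_2(-3) ⊕ J_1(-3) ⊕ J_1(-3) ⊕ J_1(-3)

The characteristic polynomial is
  det(x·I − A) = x^5 + 15*x^4 + 90*x^3 + 270*x^2 + 405*x + 243 = (x + 3)^5

Eigenvalues and multiplicities (the geometric multiplicity of λ is n − rank(A − λI), which equals the number of Jordan blocks for λ):
  λ = -3: algebraic multiplicity = 5, geometric multiplicity = 4

Determining the block sizes for each eigenvalue:
  λ = -3: 4 blocks summing to 5 forces exactly one block of size 2 and the rest size 1 → block sizes [2, 1, 1, 1]

Assembling the blocks gives a Jordan form
J =
  [-3,  1,  0,  0,  0]
  [ 0, -3,  0,  0,  0]
  [ 0,  0, -3,  0,  0]
  [ 0,  0,  0, -3,  0]
  [ 0,  0,  0,  0, -3]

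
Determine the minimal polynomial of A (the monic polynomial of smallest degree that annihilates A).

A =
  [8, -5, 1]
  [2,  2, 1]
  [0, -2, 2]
x^3 - 12*x^2 + 48*x - 64

The characteristic polynomial is χ_A(x) = (x - 4)^3, so the eigenvalues are known. The minimal polynomial is
  m_A(x) = Π_λ (x − λ)^{k_λ}
where k_λ is the size of the *largest* Jordan block for λ (equivalently, the smallest k with (A − λI)^k v = 0 for every generalised eigenvector v of λ).

  λ = 4: largest Jordan block has size 3, contributing (x − 4)^3

So m_A(x) = (x - 4)^3 = x^3 - 12*x^2 + 48*x - 64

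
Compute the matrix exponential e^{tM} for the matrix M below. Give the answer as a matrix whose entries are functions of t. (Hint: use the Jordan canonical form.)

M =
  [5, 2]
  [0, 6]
e^{tM} =
  [exp(5*t), 2*exp(6*t) - 2*exp(5*t)]
  [0, exp(6*t)]

Strategy: write M = P · J · P⁻¹ where J is a Jordan canonical form, so e^{tM} = P · e^{tJ} · P⁻¹, and e^{tJ} can be computed block-by-block.

M has Jordan form
J =
  [5, 0]
  [0, 6]
(up to reordering of blocks).

Per-block formulas:
  For a 1×1 block at λ = 5: exp(t · [5]) = [e^(5t)].
  For a 1×1 block at λ = 6: exp(t · [6]) = [e^(6t)].

After assembling e^{tJ} and conjugating by P, we get:

e^{tM} =
  [exp(5*t), 2*exp(6*t) - 2*exp(5*t)]
  [0, exp(6*t)]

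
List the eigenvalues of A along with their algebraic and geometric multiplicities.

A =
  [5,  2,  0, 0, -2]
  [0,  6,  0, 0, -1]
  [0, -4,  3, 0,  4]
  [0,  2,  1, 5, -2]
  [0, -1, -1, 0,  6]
λ = 5: alg = 5, geom = 3

Step 1 — factor the characteristic polynomial to read off the algebraic multiplicities:
  χ_A(x) = (x - 5)^5

Step 2 — compute geometric multiplicities via the rank-nullity identity g(λ) = n − rank(A − λI):
  rank(A − (5)·I) = 2, so dim ker(A − (5)·I) = n − 2 = 3

Summary:
  λ = 5: algebraic multiplicity = 5, geometric multiplicity = 3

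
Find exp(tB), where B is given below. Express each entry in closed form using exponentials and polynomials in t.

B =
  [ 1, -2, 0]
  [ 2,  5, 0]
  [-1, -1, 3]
e^{tB} =
  [-2*t*exp(3*t) + exp(3*t), -2*t*exp(3*t), 0]
  [2*t*exp(3*t), 2*t*exp(3*t) + exp(3*t), 0]
  [-t*exp(3*t), -t*exp(3*t), exp(3*t)]

Strategy: write B = P · J · P⁻¹ where J is a Jordan canonical form, so e^{tB} = P · e^{tJ} · P⁻¹, and e^{tJ} can be computed block-by-block.

B has Jordan form
J =
  [3, 1, 0]
  [0, 3, 0]
  [0, 0, 3]
(up to reordering of blocks).

Per-block formulas:
  For a 1×1 block at λ = 3: exp(t · [3]) = [e^(3t)].
  For a 2×2 Jordan block J_2(3): exp(t · J_2(3)) = e^(3t)·(I + t·N), where N is the 2×2 nilpotent shift.

After assembling e^{tJ} and conjugating by P, we get:

e^{tB} =
  [-2*t*exp(3*t) + exp(3*t), -2*t*exp(3*t), 0]
  [2*t*exp(3*t), 2*t*exp(3*t) + exp(3*t), 0]
  [-t*exp(3*t), -t*exp(3*t), exp(3*t)]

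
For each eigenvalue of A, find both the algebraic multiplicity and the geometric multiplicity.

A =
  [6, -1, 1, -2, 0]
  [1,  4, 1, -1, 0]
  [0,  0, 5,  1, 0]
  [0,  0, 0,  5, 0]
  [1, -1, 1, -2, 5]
λ = 5: alg = 5, geom = 3

Step 1 — factor the characteristic polynomial to read off the algebraic multiplicities:
  χ_A(x) = (x - 5)^5

Step 2 — compute geometric multiplicities via the rank-nullity identity g(λ) = n − rank(A − λI):
  rank(A − (5)·I) = 2, so dim ker(A − (5)·I) = n − 2 = 3

Summary:
  λ = 5: algebraic multiplicity = 5, geometric multiplicity = 3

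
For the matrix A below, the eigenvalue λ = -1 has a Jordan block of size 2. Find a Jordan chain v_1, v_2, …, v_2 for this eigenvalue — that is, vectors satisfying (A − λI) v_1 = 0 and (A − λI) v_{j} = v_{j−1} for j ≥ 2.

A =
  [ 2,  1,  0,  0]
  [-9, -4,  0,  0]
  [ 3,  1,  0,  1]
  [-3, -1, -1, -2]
A Jordan chain for λ = -1 of length 2:
v_1 = (3, -9, 3, -3)ᵀ
v_2 = (1, 0, 0, 0)ᵀ

Let N = A − (-1)·I. We want v_2 with N^2 v_2 = 0 but N^1 v_2 ≠ 0; then v_{j-1} := N · v_j for j = 2, …, 2.

Pick v_2 = (1, 0, 0, 0)ᵀ.
Then v_1 = N · v_2 = (3, -9, 3, -3)ᵀ.

Sanity check: (A − (-1)·I) v_1 = (0, 0, 0, 0)ᵀ = 0. ✓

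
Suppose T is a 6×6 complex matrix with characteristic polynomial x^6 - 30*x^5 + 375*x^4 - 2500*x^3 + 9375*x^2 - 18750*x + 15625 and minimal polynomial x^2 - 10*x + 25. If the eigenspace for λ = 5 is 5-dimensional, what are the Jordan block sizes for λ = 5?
Block sizes for λ = 5: [2, 1, 1, 1, 1]

Step 1 — from the characteristic polynomial, algebraic multiplicity of λ = 5 is 6. From dim ker(T − (5)·I) = 5, there are exactly 5 Jordan blocks for λ = 5.
Step 2 — from the minimal polynomial, the factor (x − 5)^2 tells us the largest block for λ = 5 has size 2.
Step 3 — with total size 6, 5 blocks, and largest block 2, the block sizes (in nonincreasing order) are [2, 1, 1, 1, 1].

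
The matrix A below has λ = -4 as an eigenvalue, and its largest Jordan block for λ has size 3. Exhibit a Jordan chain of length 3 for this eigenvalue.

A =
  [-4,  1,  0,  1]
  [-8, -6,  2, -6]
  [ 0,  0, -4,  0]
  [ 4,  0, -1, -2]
A Jordan chain for λ = -4 of length 3:
v_1 = (-4, -8, 0, 8)ᵀ
v_2 = (0, -8, 0, 4)ᵀ
v_3 = (1, 0, 0, 0)ᵀ

Let N = A − (-4)·I. We want v_3 with N^3 v_3 = 0 but N^2 v_3 ≠ 0; then v_{j-1} := N · v_j for j = 3, …, 2.

Pick v_3 = (1, 0, 0, 0)ᵀ.
Then v_2 = N · v_3 = (0, -8, 0, 4)ᵀ.
Then v_1 = N · v_2 = (-4, -8, 0, 8)ᵀ.

Sanity check: (A − (-4)·I) v_1 = (0, 0, 0, 0)ᵀ = 0. ✓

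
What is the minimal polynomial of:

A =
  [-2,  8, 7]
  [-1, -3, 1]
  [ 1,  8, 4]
x^3 + x^2 - 21*x - 45

The characteristic polynomial is χ_A(x) = (x - 5)*(x + 3)^2, so the eigenvalues are known. The minimal polynomial is
  m_A(x) = Π_λ (x − λ)^{k_λ}
where k_λ is the size of the *largest* Jordan block for λ (equivalently, the smallest k with (A − λI)^k v = 0 for every generalised eigenvector v of λ).

  λ = -3: largest Jordan block has size 2, contributing (x + 3)^2
  λ = 5: largest Jordan block has size 1, contributing (x − 5)

So m_A(x) = (x - 5)*(x + 3)^2 = x^3 + x^2 - 21*x - 45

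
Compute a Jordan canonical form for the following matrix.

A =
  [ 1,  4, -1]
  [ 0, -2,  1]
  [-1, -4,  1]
J_3(0)

The characteristic polynomial is
  det(x·I − A) = x^3

Eigenvalues and multiplicities (the geometric multiplicity of λ is n − rank(A − λI), which equals the number of Jordan blocks for λ):
  λ = 0: algebraic multiplicity = 3, geometric multiplicity = 1

Determining the block sizes for each eigenvalue:
  λ = 0: one block (gm = 1), so the single block has size am = 3 → block sizes [3]

Assembling the blocks gives a Jordan form
J =
  [0, 1, 0]
  [0, 0, 1]
  [0, 0, 0]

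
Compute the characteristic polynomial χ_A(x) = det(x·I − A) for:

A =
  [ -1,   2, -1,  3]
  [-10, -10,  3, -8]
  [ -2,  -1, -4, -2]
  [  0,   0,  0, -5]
x^4 + 20*x^3 + 150*x^2 + 500*x + 625

Expanding det(x·I − A) (e.g. by cofactor expansion or by noting that A is similar to its Jordan form J, which has the same characteristic polynomial as A) gives
  χ_A(x) = x^4 + 20*x^3 + 150*x^2 + 500*x + 625
which factors as (x + 5)^4. The eigenvalues (with algebraic multiplicities) are λ = -5 with multiplicity 4.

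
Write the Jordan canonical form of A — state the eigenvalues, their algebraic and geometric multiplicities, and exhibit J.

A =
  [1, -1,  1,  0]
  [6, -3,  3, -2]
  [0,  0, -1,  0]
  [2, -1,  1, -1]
J_3(-1) ⊕ J_1(-1)

The characteristic polynomial is
  det(x·I − A) = x^4 + 4*x^3 + 6*x^2 + 4*x + 1 = (x + 1)^4

Eigenvalues and multiplicities (the geometric multiplicity of λ is n − rank(A − λI), which equals the number of Jordan blocks for λ):
  λ = -1: algebraic multiplicity = 4, geometric multiplicity = 2

Determining the block sizes for each eigenvalue:
  λ = -1: with am = 4 and gm = 2, the partition is not yet determined (e.g. several partitions of 4 into 2 parts exist). Let N = A − (-1)·I. Computing rank(N^1) = 2, rank(N^2) = 1, rank(N^3) = 0; the number of blocks of size ≥ j is rank(N^{j−1}) − rank(N^j), giving [2, 1, 1]. So we have 1 block(s) of size 3, 1 block(s) of size 1 → block sizes [3, 1]

Assembling the blocks gives a Jordan form
J =
  [-1,  1,  0,  0]
  [ 0, -1,  1,  0]
  [ 0,  0, -1,  0]
  [ 0,  0,  0, -1]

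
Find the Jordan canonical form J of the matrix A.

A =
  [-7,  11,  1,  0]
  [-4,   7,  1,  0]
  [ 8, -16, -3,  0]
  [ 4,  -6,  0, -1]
J_3(-1) ⊕ J_1(-1)

The characteristic polynomial is
  det(x·I − A) = x^4 + 4*x^3 + 6*x^2 + 4*x + 1 = (x + 1)^4

Eigenvalues and multiplicities (the geometric multiplicity of λ is n − rank(A − λI), which equals the number of Jordan blocks for λ):
  λ = -1: algebraic multiplicity = 4, geometric multiplicity = 2

Determining the block sizes for each eigenvalue:
  λ = -1: with am = 4 and gm = 2, the partition is not yet determined (e.g. several partitions of 4 into 2 parts exist). Let N = A − (-1)·I. Computing rank(N^1) = 2, rank(N^2) = 1, rank(N^3) = 0; the number of blocks of size ≥ j is rank(N^{j−1}) − rank(N^j), giving [2, 1, 1]. So we have 1 block(s) of size 3, 1 block(s) of size 1 → block sizes [3, 1]

Assembling the blocks gives a Jordan form
J =
  [-1,  1,  0,  0]
  [ 0, -1,  1,  0]
  [ 0,  0, -1,  0]
  [ 0,  0,  0, -1]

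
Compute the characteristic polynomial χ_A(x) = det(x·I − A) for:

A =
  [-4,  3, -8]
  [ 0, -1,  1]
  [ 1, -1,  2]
x^3 + 3*x^2 + 3*x + 1

Expanding det(x·I − A) (e.g. by cofactor expansion or by noting that A is similar to its Jordan form J, which has the same characteristic polynomial as A) gives
  χ_A(x) = x^3 + 3*x^2 + 3*x + 1
which factors as (x + 1)^3. The eigenvalues (with algebraic multiplicities) are λ = -1 with multiplicity 3.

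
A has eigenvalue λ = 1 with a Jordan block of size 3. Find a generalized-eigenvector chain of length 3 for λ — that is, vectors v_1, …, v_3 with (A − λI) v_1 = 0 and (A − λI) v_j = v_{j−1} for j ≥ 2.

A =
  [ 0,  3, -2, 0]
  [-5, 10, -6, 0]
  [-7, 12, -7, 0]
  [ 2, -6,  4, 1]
A Jordan chain for λ = 1 of length 3:
v_1 = (0, 2, 3, 0)ᵀ
v_2 = (-1, -5, -7, 2)ᵀ
v_3 = (1, 0, 0, 0)ᵀ

Let N = A − (1)·I. We want v_3 with N^3 v_3 = 0 but N^2 v_3 ≠ 0; then v_{j-1} := N · v_j for j = 3, …, 2.

Pick v_3 = (1, 0, 0, 0)ᵀ.
Then v_2 = N · v_3 = (-1, -5, -7, 2)ᵀ.
Then v_1 = N · v_2 = (0, 2, 3, 0)ᵀ.

Sanity check: (A − (1)·I) v_1 = (0, 0, 0, 0)ᵀ = 0. ✓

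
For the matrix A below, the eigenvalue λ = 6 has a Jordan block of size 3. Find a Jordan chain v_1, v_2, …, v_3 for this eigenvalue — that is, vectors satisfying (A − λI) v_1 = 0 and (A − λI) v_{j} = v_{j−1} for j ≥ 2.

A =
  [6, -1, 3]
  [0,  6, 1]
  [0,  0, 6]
A Jordan chain for λ = 6 of length 3:
v_1 = (-1, 0, 0)ᵀ
v_2 = (3, 1, 0)ᵀ
v_3 = (0, 0, 1)ᵀ

Let N = A − (6)·I. We want v_3 with N^3 v_3 = 0 but N^2 v_3 ≠ 0; then v_{j-1} := N · v_j for j = 3, …, 2.

Pick v_3 = (0, 0, 1)ᵀ.
Then v_2 = N · v_3 = (3, 1, 0)ᵀ.
Then v_1 = N · v_2 = (-1, 0, 0)ᵀ.

Sanity check: (A − (6)·I) v_1 = (0, 0, 0)ᵀ = 0. ✓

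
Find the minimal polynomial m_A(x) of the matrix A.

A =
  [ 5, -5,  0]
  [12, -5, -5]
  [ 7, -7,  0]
x^3

The characteristic polynomial is χ_A(x) = x^3, so the eigenvalues are known. The minimal polynomial is
  m_A(x) = Π_λ (x − λ)^{k_λ}
where k_λ is the size of the *largest* Jordan block for λ (equivalently, the smallest k with (A − λI)^k v = 0 for every generalised eigenvector v of λ).

  λ = 0: largest Jordan block has size 3, contributing (x − 0)^3

So m_A(x) = x^3 = x^3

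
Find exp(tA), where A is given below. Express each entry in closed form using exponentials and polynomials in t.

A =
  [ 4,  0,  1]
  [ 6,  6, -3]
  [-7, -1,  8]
e^{tA} =
  [-3*t^2*exp(6*t)/2 - 2*t*exp(6*t) + exp(6*t), -t^2*exp(6*t)/2, t*exp(6*t)]
  [9*t^2*exp(6*t)/2 + 6*t*exp(6*t), 3*t^2*exp(6*t)/2 + exp(6*t), -3*t*exp(6*t)]
  [-3*t^2*exp(6*t) - 7*t*exp(6*t), -t^2*exp(6*t) - t*exp(6*t), 2*t*exp(6*t) + exp(6*t)]

Strategy: write A = P · J · P⁻¹ where J is a Jordan canonical form, so e^{tA} = P · e^{tJ} · P⁻¹, and e^{tJ} can be computed block-by-block.

A has Jordan form
J =
  [6, 1, 0]
  [0, 6, 1]
  [0, 0, 6]
(up to reordering of blocks).

Per-block formulas:
  For a 3×3 Jordan block J_3(6): exp(t · J_3(6)) = e^(6t)·(I + t·N + (t^2/2)·N^2), where N is the 3×3 nilpotent shift.

After assembling e^{tJ} and conjugating by P, we get:

e^{tA} =
  [-3*t^2*exp(6*t)/2 - 2*t*exp(6*t) + exp(6*t), -t^2*exp(6*t)/2, t*exp(6*t)]
  [9*t^2*exp(6*t)/2 + 6*t*exp(6*t), 3*t^2*exp(6*t)/2 + exp(6*t), -3*t*exp(6*t)]
  [-3*t^2*exp(6*t) - 7*t*exp(6*t), -t^2*exp(6*t) - t*exp(6*t), 2*t*exp(6*t) + exp(6*t)]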